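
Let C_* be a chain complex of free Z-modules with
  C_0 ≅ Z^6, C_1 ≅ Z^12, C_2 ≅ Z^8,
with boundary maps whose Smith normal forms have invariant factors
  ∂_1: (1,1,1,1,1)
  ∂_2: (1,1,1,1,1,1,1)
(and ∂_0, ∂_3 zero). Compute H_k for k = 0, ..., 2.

H_0 = Z,  H_1 = 0,  H_2 = Z.

H_0: b_0 = 6 − 0 − 5 = 1; torsion from ∂_1 factors > 1: none. So H_0 = Z.
H_1: b_1 = 12 − 5 − 7 = 0; torsion from ∂_2 factors > 1: none. So H_1 = 0.
H_2: b_2 = 8 − 7 − 0 = 1; torsion from ∂_3 factors > 1: none. So H_2 = Z.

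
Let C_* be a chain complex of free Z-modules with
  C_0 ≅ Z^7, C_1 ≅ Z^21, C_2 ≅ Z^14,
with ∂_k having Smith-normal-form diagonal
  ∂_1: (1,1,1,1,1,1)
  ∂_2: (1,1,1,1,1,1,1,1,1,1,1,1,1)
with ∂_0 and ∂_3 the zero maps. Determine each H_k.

H_0: b_0 = 7 − 0 − 6 = 1; torsion from ∂_1 factors > 1: none. So H_0 ≅ Z.
H_1: b_1 = 21 − 6 − 13 = 2; torsion from ∂_2 factors > 1: none. So H_1 ≅ Z^2.
H_2: b_2 = 14 − 13 − 0 = 1; torsion from ∂_3 factors > 1: none. So H_2 ≅ Z.

H_0 ≅ Z,  H_1 ≅ Z^2,  H_2 ≅ Z.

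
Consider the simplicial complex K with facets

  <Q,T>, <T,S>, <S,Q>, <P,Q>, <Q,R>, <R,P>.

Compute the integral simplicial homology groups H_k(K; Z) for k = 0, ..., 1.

H_0 = Z,  H_1 = Z^2.

Fix the vertex order P < Q < R < S < T and write every simplex with vertices in increasing order. Then dim K = 1 and the simplices of K are:

  0-simplices (5): P, Q, R, S, T
  1-simplices (6): PQ, PR, QR, QS, QT, ST

giving chain groups C_0 ≅ Z^5, C_1 ≅ Z^6.

The boundary map ∂_1: C_1 → C_0 sends each edge [p,q] (with p < q) to q − p. For instance
  ∂QS = S − Q.
This gives a 5×6 integer matrix of rank 4; reducing to Smith normal form yields diagonal entries (1,1,1,1).

Computing H_k = (kernel of ∂_k) / (image of ∂_{k+1}):

  H_0: rank C_0 − rank ∂_1 = 5 − 4 = 1, and the invariant factors of ∂_1 are all 1, so H_0 = Z.
  H_1: rank ker ∂_1 − rank ∂_2 = (6 − 4) − 0 = 2, and there is no ∂_2, so H_1 = Z^2.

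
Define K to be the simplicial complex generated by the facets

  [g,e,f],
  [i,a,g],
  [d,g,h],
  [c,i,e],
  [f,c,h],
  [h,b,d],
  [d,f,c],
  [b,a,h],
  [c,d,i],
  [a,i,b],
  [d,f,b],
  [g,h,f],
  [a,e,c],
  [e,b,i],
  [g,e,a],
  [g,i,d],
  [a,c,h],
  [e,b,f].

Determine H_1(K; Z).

H_1 ≅ Z ⊕ Z/2Z.

Order the vertices as a < b < c < d < e < f < g < h < i. Listing each simplex with vertices in this order, K has dimension 2 with simplices:

  0-simplices (9): a, b, c, d, e, f, g, h, i
  1-simplices (27): ab, ac, ae, ag, ah, ai, bd, be, bf, bh, bi, cd, ce, cf, ch, ci, df, dg, dh, di, ef, eg, ei, fg, fh, gh, gi
  2-simplices (18): abh, abi, ace, ach, aeg, agi, bdf, bdh, bef, bei, cdf, cdi, cei, cfh, dgh, dgi, efg, fgh

Hence C_0 ≅ Z^9, C_1 ≅ Z^27, C_2 ≅ Z^18.

Boundary ∂_1: C_1 → C_0 sends each edge [p,q] (with p < q) to q − p. For instance
  ∂ci = i − c.
As a 9×27 matrix over Z this has rank 8, with invariant factors (1,1,1,1,1,1,1,1).

Boundary ∂_2: C_2 → C_1 maps a triangle to the signed sum of its edges. For instance
  ∂bdh = dh − bh + bd,
  ∂bdf = df − bf + bd.
This gives a 27×18 integer matrix of rank 18; reducing to Smith normal form yields diagonal entries (1,1,1,1,1,1,1,1,1,1,1,1,1,1,1,1,1,2).

Computing H_k = (kernel of ∂_k) / (image of ∂_{k+1}):

  H_1: rank ker ∂_1 − rank ∂_2 = (27 − 8) − 18 = 1, and ∂_2 has invariant factor 2 > 1, so H_1 = Z ⊕ Z/2Z.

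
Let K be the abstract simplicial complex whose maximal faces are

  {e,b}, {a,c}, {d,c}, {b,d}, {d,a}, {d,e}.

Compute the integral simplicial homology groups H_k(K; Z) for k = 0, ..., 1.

H_0 = Z,  H_1 = Z^2.

Fix the vertex order a < b < c < d < e and write every simplex with vertices in increasing order. Then dim K = 1 and the simplices of K are:

  0-simplices (5): a, b, c, d, e
  1-simplices (6): ac, ad, bd, be, cd, de

Hence C_0 ≅ Z^5, C_1 ≅ Z^6.

Boundary ∂_1: C_1 → C_0 maps an edge to its endpoints' difference, ∂[p,q] = q − p. For instance
  ∂de = e − d.
This gives a 5×6 integer matrix of rank 4; reducing to Smith normal form yields diagonal entries (1,1,1,1).

Reading off H_k = ker ∂_k / im ∂_{k+1}:

  H_0: rank C_0 − rank ∂_1 = 5 − 4 = 1, and the invariant factors of ∂_1 are all 1, so H_0 ≅ Z.
  H_1: rank ker ∂_1 − rank ∂_2 = (6 − 4) − 0 = 2, and there is no ∂_2, so H_1 ≅ Z^2.

As a check, the Euler characteristic is 5 − 6 = -1, which agrees with 1 − 2 = -1.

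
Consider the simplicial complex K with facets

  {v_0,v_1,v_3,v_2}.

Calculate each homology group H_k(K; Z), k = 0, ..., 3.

K has 4 vertices, 6 edges, 4 triangles, 1 3-simplex.
rank ∂_0 = 0, rank ∂_1 = 3 ⇒ b_0 = 4 − 0 − 3 = 1; all invariant factors of ∂_1 are 1 so no torsion. So H_0 = Z.
rank ∂_1 = 3, rank ∂_2 = 3 ⇒ b_1 = 6 − 3 − 3 = 0; all invariant factors of ∂_2 are 1 so no torsion. So H_1 = 0.
rank ∂_2 = 3, rank ∂_3 = 1 ⇒ b_2 = 4 − 3 − 1 = 0; all invariant factors of ∂_3 are 1 so no torsion. So H_2 = 0.
rank ∂_3 = 1, rank ∂_4 = 0 ⇒ b_3 = 1 − 1 − 0 = 0. So H_3 = 0.

H_0 = Z,  H_1 = 0,  H_2 = 0,  H_3 = 0.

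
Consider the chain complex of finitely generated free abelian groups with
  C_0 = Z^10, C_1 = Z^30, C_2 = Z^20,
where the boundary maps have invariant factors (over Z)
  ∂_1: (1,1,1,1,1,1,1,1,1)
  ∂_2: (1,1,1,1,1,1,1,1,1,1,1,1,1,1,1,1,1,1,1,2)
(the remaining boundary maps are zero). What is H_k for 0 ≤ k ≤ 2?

H_0 ≅ Z,  H_1 ≅ Z ⊕ Z_2,  H_2 = 0.

H_0: b_0 = 10 − 0 − 9 = 1; torsion from ∂_1 factors > 1: none. So H_0 ≅ Z.
H_1: b_1 = 30 − 9 − 20 = 1; torsion from ∂_2 factors > 1: [2]. So H_1 ≅ Z ⊕ Z_2.
H_2: b_2 = 20 − 20 − 0 = 0; torsion from ∂_3 factors > 1: none. So H_2 ≅ 0.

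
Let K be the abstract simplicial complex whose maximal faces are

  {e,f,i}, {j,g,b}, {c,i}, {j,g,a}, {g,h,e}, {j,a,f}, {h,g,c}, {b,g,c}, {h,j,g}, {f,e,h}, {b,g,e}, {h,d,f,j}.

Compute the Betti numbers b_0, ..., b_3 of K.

Order the vertices as a < b < c < d < e < f < g < h < i < j. Listing each simplex with vertices in this order, K has dimension 3 with simplices:

  0-simplices (10): a, b, c, d, e, f, g, h, i, j
  1-simplices (23): af, ag, aj, bc, be, bg, bj, cg, ch, ci, df, dh, dj, ef, eg, eh, ei, fh, fi, fj, gh, gj, hj
  2-simplices (14): afj, agj, bcg, beg, bgj, cgh, dfh, dfj, dhj, efh, efi, egh, fhj, ghj
  3-simplices (1): dfhj

so the chain groups are C_0 ≅ Z^10, C_1 ≅ Z^23, C_2 ≅ Z^14, C_3 ≅ Z^1.

The boundary map ∂_1: C_1 → C_0 maps an edge to its endpoints' difference, ∂[p,q] = q − p. For instance
  ∂gj = j − g.
As a 10×23 matrix over Z this has rank 9, with invariant factors (1,1,1,1,1,1,1,1,1).

The boundary map ∂_2: C_2 → C_1 maps a triangle to the signed sum of its edges. For instance
  ∂agj = gj − aj + ag,
  ∂afj = fj − aj + af.
This gives a 23×14 integer matrix of rank 13; reducing to Smith normal form yields diagonal entries (1,1,1,1,1,1,1,1,1,1,1,1,1).

Boundary ∂_3: C_3 → C_2 sends each 3-simplex σ to the alternating sum Σ_i (−1)^i (σ with its i-th vertex removed). For instance
  ∂dfhj = fhj − dhj + dfj − dfh.
The resulting 14×1 matrix has rank 1, and its Smith normal form has invariant factors (1).

Now H_k = ker ∂_k / im ∂_{k+1}, so:

  H_0: rank C_0 − rank ∂_1 = 10 − 9 = 1, and the invariant factors of ∂_1 are all 1, so H_0 ≅ Z.
  H_1: rank ker ∂_1 − rank ∂_2 = (23 − 9) − 13 = 1, and the invariant factors of ∂_2 are all 1, so H_1 ≅ Z.
  H_2: rank ker ∂_2 − rank ∂_3 = (14 − 13) − 1 = 0, and the invariant factors of ∂_3 are all 1, so H_2 ≅ 0.
  H_3: rank ker ∂_3 − rank ∂_4 = (1 − 1) − 0 = 0, and there is no ∂_4, so H_3 ≅ 0.

As a check, the Euler characteristic is 10 − 23 + 14 − 1 = 0, which agrees with 1 − 1 + 0 − 0 = 0.

Hence the Betti numbers are b_0 = 1, b_1 = 1, b_2 = 0, b_3 = 0.

b_0 = 1, b_1 = 1, b_2 = 0, b_3 = 0.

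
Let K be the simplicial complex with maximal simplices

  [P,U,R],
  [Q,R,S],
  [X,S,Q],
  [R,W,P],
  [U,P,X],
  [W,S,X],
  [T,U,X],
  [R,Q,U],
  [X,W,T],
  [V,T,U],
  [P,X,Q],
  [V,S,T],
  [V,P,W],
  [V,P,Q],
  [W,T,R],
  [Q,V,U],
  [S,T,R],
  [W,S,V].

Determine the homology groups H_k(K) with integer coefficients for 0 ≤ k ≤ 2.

H_0 = Z,  H_1 = Z ⊕ Z_2,  H_2 = 0.

K has 9 vertices, 27 edges, 18 triangles.
rank ∂_0 = 0, rank ∂_1 = 8 ⇒ b_0 = 9 − 0 − 8 = 1; all invariant factors of ∂_1 are 1 so no torsion. So H_0 ≅ Z.
rank ∂_1 = 8, rank ∂_2 = 18 ⇒ b_1 = 27 − 8 − 18 = 1; ∂_2 has invariant factor(s) [2] giving torsion. So H_1 ≅ Z ⊕ Z_2.
rank ∂_2 = 18, rank ∂_3 = 0 ⇒ b_2 = 18 − 18 − 0 = 0. So H_2 ≅ 0.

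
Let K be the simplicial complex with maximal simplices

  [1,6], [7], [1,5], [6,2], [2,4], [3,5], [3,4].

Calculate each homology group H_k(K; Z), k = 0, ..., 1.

H_0 ≅ Z^2,  H_1 ≅ Z.

Order the vertices as 1 < 2 < 3 < 4 < 5 < 6 < 7. Listing each simplex with vertices in this order, K has dimension 1 with simplices:

  0-simplices (7): [1], [2], [3], [4], [5], [6], [7]
  1-simplices (6): [1,5], [1,6], [2,4], [2,6], [3,4], [3,5]

Hence C_0 ≅ Z^7, C_1 ≅ Z^6.

Boundary ∂_1: C_1 → C_0 sends each edge [p,q] (with p < q) to q − p. For instance
  ∂[1,6] = [6] − [1].
As a 7×6 matrix over Z this has rank 5, with invariant factors (1,1,1,1,1).

Now H_k = ker ∂_k / im ∂_{k+1}, so:

  H_0: rank C_0 − rank ∂_1 = 7 − 5 = 2, and the invariant factors of ∂_1 are all 1, so H_0 ≅ Z^2.
  H_1: rank ker ∂_1 − rank ∂_2 = (6 − 5) − 0 = 1, and there is no ∂_2, so H_1 ≅ Z.

As a check, the Euler characteristic is 7 − 6 = 1, which agrees with 2 − 1 = 1.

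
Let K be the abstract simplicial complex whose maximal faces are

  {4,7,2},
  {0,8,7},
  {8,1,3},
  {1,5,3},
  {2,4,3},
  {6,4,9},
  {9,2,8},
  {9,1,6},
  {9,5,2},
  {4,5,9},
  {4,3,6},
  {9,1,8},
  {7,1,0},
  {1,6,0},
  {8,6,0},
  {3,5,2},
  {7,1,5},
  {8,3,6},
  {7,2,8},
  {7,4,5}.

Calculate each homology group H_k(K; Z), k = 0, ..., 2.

Fix the vertex order 0 < 1 < 2 < 3 < 4 < 5 < 6 < 7 < 8 < 9 and write every simplex with vertices in increasing order. Then dim K = 2 and the simplices of K are:

  0-simplices (10): [0], [1], [2], [3], [4], [5], [6], [7], [8], [9]
  1-simplices (30): (30 of them)
  2-simplices (20): (20 of them)

Hence C_0 ≅ Z^10, C_1 ≅ Z^30, C_2 ≅ Z^20.

The boundary map ∂_1: C_1 → C_0 maps an edge to its endpoints' difference, ∂[p,q] = q − p.
As a 10×30 matrix over Z this has rank 9, with invariant factors (1,1,1,1,1,1,1,1,1).

∂_2: C_2 → C_1 maps a triangle to the signed sum of its edges. For instance
  ∂[3,4,6] = [4,6] − [3,6] + [3,4],
  ∂[0,1,6] = [1,6] − [0,6] + [0,1].
The 30×20 boundary matrix has rank 20 and Smith normal form diag(1,1,1,1,1,1,1,1,1,1,1,1,1,1,1,1,1,1,1,2).

Now H_k = ker ∂_k / im ∂_{k+1}, so:

  H_0: rank C_0 − rank ∂_1 = 10 − 9 = 1, and the invariant factors of ∂_1 are all 1, so H_0 = Z.
  H_1: rank ker ∂_1 − rank ∂_2 = (30 − 9) − 20 = 1, and ∂_2 has invariant factor 2 > 1, so H_1 = Z ⊕ Z/2.
  H_2: rank ker ∂_2 − rank ∂_3 = (20 − 20) − 0 = 0, and there is no ∂_3, so H_2 = 0.

As a check, the Euler characteristic is 10 − 30 + 20 = 0, which agrees with 1 − 1 + 0 = 0.

H_0 = Z,  H_1 = Z ⊕ Z/2,  H_2 = 0.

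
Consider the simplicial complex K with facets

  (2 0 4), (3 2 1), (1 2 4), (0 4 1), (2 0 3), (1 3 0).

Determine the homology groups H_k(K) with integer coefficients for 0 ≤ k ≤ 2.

Order the vertices as 0 < 1 < 2 < 3 < 4. Listing each simplex with vertices in this order, K has dimension 2 with simplices:

  0-simplices (5): [0], [1], [2], [3], [4]
  1-simplices (9): [0,1], [0,2], [0,3], [0,4], [1,2], [1,3], [1,4], [2,3], [2,4]
  2-simplices (6): [0,1,3], [0,1,4], [0,2,3], [0,2,4], [1,2,3], [1,2,4]

giving chain groups C_0 ≅ Z^5, C_1 ≅ Z^9, C_2 ≅ Z^6.

The boundary map ∂_1: C_1 → C_0 is given by ∂[p,q] = [q] − [p]. For instance
  ∂[2,3] = [3] − [2].
This gives a 5×9 integer matrix of rank 4; reducing to Smith normal form yields diagonal entries (1,1,1,1).

Boundary ∂_2: C_2 → C_1 maps a triangle to the signed sum of its edges. For instance
  ∂[0,1,4] = [1,4] − [0,4] + [0,1],
  ∂[0,1,3] = [1,3] − [0,3] + [0,1].
This gives a 9×6 integer matrix of rank 5; reducing to Smith normal form yields diagonal entries (1,1,1,1,1).

From H_k ≅ ker(∂_k) / im(∂_{k+1}) we obtain:

  H_0: rank C_0 − rank ∂_1 = 5 − 4 = 1, and the invariant factors of ∂_1 are all 1, so H_0 = Z.
  H_1: rank ker ∂_1 − rank ∂_2 = (9 − 4) − 5 = 0, and the invariant factors of ∂_2 are all 1, so H_1 = 0.
  H_2: rank ker ∂_2 − rank ∂_3 = (6 − 5) − 0 = 1, and there is no ∂_3, so H_2 = Z.

(K is a triangulation of the 2-sphere S^2.)

H_0 ≅ Z,  H_1 = 0,  H_2 ≅ Z.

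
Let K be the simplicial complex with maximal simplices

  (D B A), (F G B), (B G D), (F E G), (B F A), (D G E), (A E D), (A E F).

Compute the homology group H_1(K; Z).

H_1 = 0.

Take the total order A < B < D < E < F < G on the vertex set. Then K (dimension 2) consists of the simplices:

  0-simplices (6): A, B, D, E, F, G
  1-simplices (12): AB, AD, AE, AF, BD, BF, BG, DE, DG, EF, EG, FG
  2-simplices (8): ABD, ABF, ADE, AEF, BDG, BFG, DEG, EFG

giving chain groups C_0 ≅ Z^6, C_1 ≅ Z^12, C_2 ≅ Z^8.

The boundary map ∂_1: C_1 → C_0 maps an edge to its endpoints' difference, ∂[p,q] = q − p. For instance
  ∂EF = F − E.
This gives a 6×12 integer matrix of rank 5; reducing to Smith normal form yields diagonal entries (1,1,1,1,1).

The boundary map ∂_2: C_2 → C_1 maps a triangle to the signed sum of its edges. For instance
  ∂ABF = BF − AF + AB,
  ∂BDG = DG − BG + BD.
The 12×8 boundary matrix has rank 7 and Smith normal form diag(1,1,1,1,1,1,1).

Reading off H_k = ker ∂_k / im ∂_{k+1}:

  H_1: rank ker ∂_1 − rank ∂_2 = (12 − 5) − 7 = 0, and the invariant factors of ∂_2 are all 1, so H_1 ≅ 0.

(K is a triangulation of the 2-sphere S^2.)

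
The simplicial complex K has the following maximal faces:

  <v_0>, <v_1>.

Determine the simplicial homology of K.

H_0 = Z^2.

Take the total order v_0 < v_1 on the vertex set. Then K (dimension 0) consists of the simplices:

  0-simplices (2): [v_0], [v_1]

so the chain groups are C_0 ≅ Z^2.

Computing H_k = (kernel of ∂_k) / (image of ∂_{k+1}):

  H_0: rank C_0 − rank ∂_1 = 2 − 0 = 2, and there is no ∂_1, so H_0 = Z^2.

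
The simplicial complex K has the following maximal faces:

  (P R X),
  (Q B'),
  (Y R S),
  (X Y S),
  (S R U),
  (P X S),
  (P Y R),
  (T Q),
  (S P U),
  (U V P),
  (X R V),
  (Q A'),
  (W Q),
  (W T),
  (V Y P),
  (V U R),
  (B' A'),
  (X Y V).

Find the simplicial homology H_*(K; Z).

We work with the vertex ordering P < Q < R < S < T < U < V < W < X < Y < A' < B'. The simplices of K, each written with vertices in increasing order, are:

  0-simplices (12): [P], [Q], [R], [S], [T], [U], [V], [W], [X], [Y], [A'], [B']
  1-simplices (24): (24 of them)
  2-simplices (12): [P,R,X], [P,R,Y], [P,S,U], [P,S,X], [P,U,V], [P,V,Y], [R,S,U], [R,S,Y], [R,U,V], [R,V,X], [S,X,Y], [V,X,Y]

giving chain groups C_0 ≅ Z^12, C_1 ≅ Z^24, C_2 ≅ Z^12.

Boundary ∂_1: C_1 → C_0 maps an edge to its endpoints' difference, ∂[p,q] = q − p. For instance
  ∂[A',B'] = [B'] − [A'].
As a 12×24 matrix over Z this has rank 10, with invariant factors (1,1,1,1,1,1,1,1,1,1).

Boundary ∂_2: C_2 → C_1 sends each 2-simplex [p,q,r] to [q,r] − [p,r] + [p,q]. For instance
  ∂[P,S,X] = [S,X] − [P,X] + [P,S],
  ∂[V,X,Y] = [X,Y] − [V,Y] + [V,X].
This gives a 24×12 integer matrix of rank 12; reducing to Smith normal form yields diagonal entries (1,1,1,1,1,1,1,1,1,1,1,2).

Reading off H_k = ker ∂_k / im ∂_{k+1}:

  H_0: rank C_0 − rank ∂_1 = 12 − 10 = 2, and the invariant factors of ∂_1 are all 1, so H_0 = Z^2.
  H_1: rank ker ∂_1 − rank ∂_2 = (24 − 10) − 12 = 2, and ∂_2 has invariant factor 2 > 1, so H_1 = Z^2 ⊕ Z/2.
  H_2: rank ker ∂_2 − rank ∂_3 = (12 − 12) − 0 = 0, and there is no ∂_3, so H_2 = 0.

As a check, the Euler characteristic is 12 − 24 + 12 = 0, which agrees with 2 − 2 + 0 = 0.
(K is a triangulation of the disjoint union of a wedge of 2 circles and the real projective plane RP^2.)

H_0 ≅ Z^2,  H_1 ≅ Z^2 ⊕ Z/2,  H_2 = 0.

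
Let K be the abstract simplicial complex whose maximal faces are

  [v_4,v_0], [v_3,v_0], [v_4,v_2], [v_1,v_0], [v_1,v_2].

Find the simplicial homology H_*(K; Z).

Take the total order v_0 < v_1 < v_2 < v_3 < v_4 on the vertex set. Then K (dimension 1) consists of the simplices:

  0-simplices (5): [v_0], [v_1], [v_2], [v_3], [v_4]
  1-simplices (5): [v_0,v_1], [v_0,v_3], [v_0,v_4], [v_1,v_2], [v_2,v_4]

giving chain groups C_0 ≅ Z^5, C_1 ≅ Z^5.

∂_1: C_1 → C_0 sends each edge [p,q] (with p < q) to q − p. For instance
  ∂[v_0,v_4] = [v_4] − [v_0].
The resulting 5×5 matrix has rank 4, and its Smith normal form has invariant factors (1,1,1,1).

Reading off H_k = ker ∂_k / im ∂_{k+1}:

  H_0: rank C_0 − rank ∂_1 = 5 − 4 = 1, and the invariant factors of ∂_1 are all 1, so H_0 ≅ Z.
  H_1: rank ker ∂_1 − rank ∂_2 = (5 − 4) − 0 = 1, and there is no ∂_2, so H_1 ≅ Z.

H_0 = Z,  H_1 = Z.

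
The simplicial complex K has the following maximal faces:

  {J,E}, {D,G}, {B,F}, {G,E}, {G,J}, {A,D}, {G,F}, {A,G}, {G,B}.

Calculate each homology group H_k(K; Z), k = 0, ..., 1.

H_0 = Z,  H_1 = Z^3.

Fix the vertex order A < B < D < E < F < G < J and write every simplex with vertices in increasing order. Then dim K = 1 and the simplices of K are:

  0-simplices (7): A, B, D, E, F, G, J
  1-simplices (9): AD, AG, BF, BG, DG, EG, EJ, FG, GJ

Hence C_0 ≅ Z^7, C_1 ≅ Z^9.

∂_1: C_1 → C_0 is given by ∂[p,q] = [q] − [p].
The 7×9 boundary matrix has rank 6 and Smith normal form diag(1,1,1,1,1,1).

From H_k ≅ ker(∂_k) / im(∂_{k+1}) we obtain:

  H_0: rank C_0 − rank ∂_1 = 7 − 6 = 1, and the invariant factors of ∂_1 are all 1, so H_0 = Z.
  H_1: rank ker ∂_1 − rank ∂_2 = (9 − 6) − 0 = 3, and there is no ∂_2, so H_1 = Z^3.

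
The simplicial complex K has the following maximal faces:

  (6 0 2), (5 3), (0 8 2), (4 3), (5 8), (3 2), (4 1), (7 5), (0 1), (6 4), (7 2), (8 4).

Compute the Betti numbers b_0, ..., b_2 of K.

b_0 = 1, b_1 = 5, b_2 = 0.

Order the vertices as 0 < 1 < 2 < 3 < 4 < 5 < 6 < 7 < 8. Listing each simplex with vertices in this order, K has dimension 2 with simplices:

  0-simplices (9): [0], [1], [2], [3], [4], [5], [6], [7], [8]
  1-simplices (15): [0,1], [0,2], [0,6], [0,8], [1,4], [2,3], [2,6], [2,7], [2,8], [3,4], [3,5], [4,6], [4,8], [5,7], [5,8]
  2-simplices (2): [0,2,6], [0,2,8]

so the chain groups are C_0 ≅ Z^9, C_1 ≅ Z^15, C_2 ≅ Z^2.

Boundary ∂_1: C_1 → C_0 is given by ∂[p,q] = [q] − [p].
This gives a 9×15 integer matrix of rank 8; reducing to Smith normal form yields diagonal entries (1,1,1,1,1,1,1,1).

Boundary ∂_2: C_2 → C_1 sends each 2-simplex [p,q,r] to [q,r] − [p,r] + [p,q]. For instance
  ∂[0,2,6] = [2,6] − [0,6] + [0,2],
  ∂[0,2,8] = [2,8] − [0,8] + [0,2].
The resulting 15×2 matrix has rank 2, and its Smith normal form has invariant factors (1,1).

Now H_k = ker ∂_k / im ∂_{k+1}, so:

  H_0: rank C_0 − rank ∂_1 = 9 − 8 = 1, and the invariant factors of ∂_1 are all 1, so H_0 ≅ Z.
  H_1: rank ker ∂_1 − rank ∂_2 = (15 − 8) − 2 = 5, and the invariant factors of ∂_2 are all 1, so H_1 ≅ Z^5.
  H_2: rank ker ∂_2 − rank ∂_3 = (2 − 2) − 0 = 0, and there is no ∂_3, so H_2 ≅ 0.

Hence the Betti numbers are b_0 = 1, b_1 = 5, b_2 = 0.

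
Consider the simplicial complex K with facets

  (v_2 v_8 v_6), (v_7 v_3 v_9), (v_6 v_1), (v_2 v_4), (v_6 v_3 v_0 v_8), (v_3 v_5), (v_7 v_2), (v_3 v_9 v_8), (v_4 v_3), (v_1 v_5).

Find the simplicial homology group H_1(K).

Fix the vertex order v_0 < v_1 < v_2 < v_3 < v_4 < v_5 < v_6 < v_7 < v_8 < v_9 and write every simplex with vertices in increasing order. Then dim K = 3 and the simplices of K are:

  0-simplices (10): [v_0], [v_1], [v_2], [v_3], [v_4], [v_5], [v_6], [v_7], [v_8], [v_9]
  1-simplices (18): (18 of them)
  2-simplices (7): [v_0,v_3,v_6], [v_0,v_3,v_8], [v_0,v_6,v_8], [v_2,v_6,v_8], [v_3,v_6,v_8], [v_3,v_7,v_9], [v_3,v_8,v_9]
  3-simplices (1): [v_0,v_3,v_6,v_8]

giving chain groups C_0 ≅ Z^10, C_1 ≅ Z^18, C_2 ≅ Z^7, C_3 ≅ Z^1.

∂_1: C_1 → C_0 is given by ∂[p,q] = [q] − [p].
The 10×18 boundary matrix has rank 9 and Smith normal form diag(1,1,1,1,1,1,1,1,1).

Boundary ∂_2: C_2 → C_1 maps a triangle to the signed sum of its edges. For instance
  ∂[v_0,v_3,v_6] = [v_3,v_6] − [v_0,v_6] + [v_0,v_3],
  ∂[v_0,v_3,v_8] = [v_3,v_8] − [v_0,v_8] + [v_0,v_3].
The resulting 18×7 matrix has rank 6, and its Smith normal form has invariant factors (1,1,1,1,1,1).

The boundary map ∂_3: C_3 → C_2 sends each 3-simplex σ to the alternating sum Σ_i (−1)^i (σ with its i-th vertex removed). For instance
  ∂[v_0,v_3,v_6,v_8] = [v_3,v_6,v_8] − [v_0,v_6,v_8] + [v_0,v_3,v_8] − [v_0,v_3,v_6].
This gives a 7×1 integer matrix of rank 1; reducing to Smith normal form yields diagonal entries (1).

Reading off H_k = ker ∂_k / im ∂_{k+1}:

  H_1: rank ker ∂_1 − rank ∂_2 = (18 − 9) − 6 = 3, and the invariant factors of ∂_2 are all 1, so H_1 = Z^3.

H_1 ≅ Z^3.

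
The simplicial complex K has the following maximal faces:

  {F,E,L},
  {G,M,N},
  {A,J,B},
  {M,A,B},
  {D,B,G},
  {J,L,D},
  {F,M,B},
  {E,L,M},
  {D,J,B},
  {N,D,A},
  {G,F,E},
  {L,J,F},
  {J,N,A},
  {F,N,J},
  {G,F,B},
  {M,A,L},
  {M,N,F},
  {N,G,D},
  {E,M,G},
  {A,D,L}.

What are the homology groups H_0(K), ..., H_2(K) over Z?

H_0 ≅ Z,  H_1 ≅ Z × Z/2,  H_2 = 0.

K has 10 vertices, 30 edges, 20 triangles.
rank ∂_0 = 0, rank ∂_1 = 9 ⇒ b_0 = 10 − 0 − 9 = 1; all invariant factors of ∂_1 are 1 so no torsion. So H_0 ≅ Z.
rank ∂_1 = 9, rank ∂_2 = 20 ⇒ b_1 = 30 − 9 − 20 = 1; ∂_2 has invariant factor(s) [2] giving torsion. So H_1 ≅ Z × Z/2.
rank ∂_2 = 20, rank ∂_3 = 0 ⇒ b_2 = 20 − 20 − 0 = 0. So H_2 ≅ 0.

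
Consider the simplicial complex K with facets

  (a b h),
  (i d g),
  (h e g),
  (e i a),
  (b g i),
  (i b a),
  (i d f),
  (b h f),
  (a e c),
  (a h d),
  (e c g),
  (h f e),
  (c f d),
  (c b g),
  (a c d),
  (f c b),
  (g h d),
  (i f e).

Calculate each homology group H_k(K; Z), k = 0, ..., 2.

H_0 ≅ Z,  H_1 ≅ Z^2,  H_2 ≅ Z.

Take the total order a < b < c < d < e < f < g < h < i on the vertex set. Then K (dimension 2) consists of the simplices:

  0-simplices (9): a, b, c, d, e, f, g, h, i
  1-simplices (27): ab, ac, ad, ae, ah, ai, bc, bf, bg, bh, bi, cd, ce, cf, cg, df, dg, dh, di, ef, eg, eh, ei, fh, fi, gh, gi
  2-simplices (18): abh, abi, acd, ace, adh, aei, bcf, bcg, bfh, bgi, cdf, ceg, dfi, dgh, dgi, efh, efi, egh

Hence C_0 ≅ Z^9, C_1 ≅ Z^27, C_2 ≅ Z^18.

∂_1: C_1 → C_0 is given by ∂[p,q] = [q] − [p]. For instance
  ∂ei = i − e.
The resulting 9×27 matrix has rank 8, and its Smith normal form has invariant factors (1,1,1,1,1,1,1,1).

The boundary map ∂_2: C_2 → C_1 acts by ∂[p,q,r] = [q,r] − [p,r] + [p,q]. For instance
  ∂bcf = cf − bf + bc,
  ∂efi = fi − ei + ef.
This gives a 27×18 integer matrix of rank 17; reducing to Smith normal form yields diagonal entries (1,1,1,1,1,1,1,1,1,1,1,1,1,1,1,1,1).

Reading off H_k = ker ∂_k / im ∂_{k+1}:

  H_0: rank C_0 − rank ∂_1 = 9 − 8 = 1, and the invariant factors of ∂_1 are all 1, so H_0 ≅ Z.
  H_1: rank ker ∂_1 − rank ∂_2 = (27 − 8) − 17 = 2, and the invariant factors of ∂_2 are all 1, so H_1 ≅ Z^2.
  H_2: rank ker ∂_2 − rank ∂_3 = (18 − 17) − 0 = 1, and there is no ∂_3, so H_2 ≅ Z.

(K is a triangulation of the torus T^2.)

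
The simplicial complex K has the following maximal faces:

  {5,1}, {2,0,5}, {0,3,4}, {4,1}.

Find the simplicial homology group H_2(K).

H_2 ≅ 0.

Take the total order 0 < 1 < 2 < 3 < 4 < 5 on the vertex set. Then K (dimension 2) consists of the simplices:

  0-simplices (6): [0], [1], [2], [3], [4], [5]
  1-simplices (8): [0,2], [0,3], [0,4], [0,5], [1,4], [1,5], [2,5], [3,4]
  2-simplices (2): [0,2,5], [0,3,4]

giving chain groups C_0 ≅ Z^6, C_1 ≅ Z^8, C_2 ≅ Z^2.

Boundary ∂_1: C_1 → C_0 maps an edge to its endpoints' difference, ∂[p,q] = q − p. For instance
  ∂[2,5] = [5] − [2].
As a 6×8 matrix over Z this has rank 5, with invariant factors (1,1,1,1,1).

The boundary map ∂_2: C_2 → C_1 maps a triangle to the signed sum of its edges. For instance
  ∂[0,2,5] = [2,5] − [0,5] + [0,2],
  ∂[0,3,4] = [3,4] − [0,4] + [0,3].
The 8×2 boundary matrix has rank 2 and Smith normal form diag(1,1).

Reading off H_k = ker ∂_k / im ∂_{k+1}:

  H_2: rank ker ∂_2 − rank ∂_3 = (2 − 2) − 0 = 0, and there is no ∂_3, so H_2 ≅ 0.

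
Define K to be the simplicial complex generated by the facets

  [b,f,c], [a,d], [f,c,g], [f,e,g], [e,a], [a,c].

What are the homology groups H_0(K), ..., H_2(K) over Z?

H_0 ≅ Z,  H_1 ≅ Z,  H_2 = 0.

Order the vertices as a < b < c < d < e < f < g. Listing each simplex with vertices in this order, K has dimension 2 with simplices:

  0-simplices (7): a, b, c, d, e, f, g
  1-simplices (10): ac, ad, ae, bc, bf, cf, cg, ef, eg, fg
  2-simplices (3): bcf, cfg, efg

giving chain groups C_0 ≅ Z^7, C_1 ≅ Z^10, C_2 ≅ Z^3.

Boundary ∂_1: C_1 → C_0 sends each edge [p,q] (with p < q) to q − p.
The 7×10 boundary matrix has rank 6 and Smith normal form diag(1,1,1,1,1,1).

∂_2: C_2 → C_1 maps a triangle to the signed sum of its edges. For instance
  ∂efg = fg − eg + ef,
  ∂bcf = cf − bf + bc.
The resulting 10×3 matrix has rank 3, and its Smith normal form has invariant factors (1,1,1).

From H_k ≅ ker(∂_k) / im(∂_{k+1}) we obtain:

  H_0: rank C_0 − rank ∂_1 = 7 − 6 = 1, and the invariant factors of ∂_1 are all 1, so H_0 = Z.
  H_1: rank ker ∂_1 − rank ∂_2 = (10 − 6) − 3 = 1, and the invariant factors of ∂_2 are all 1, so H_1 = Z.
  H_2: rank ker ∂_2 − rank ∂_3 = (3 − 3) − 0 = 0, and there is no ∂_3, so H_2 = 0.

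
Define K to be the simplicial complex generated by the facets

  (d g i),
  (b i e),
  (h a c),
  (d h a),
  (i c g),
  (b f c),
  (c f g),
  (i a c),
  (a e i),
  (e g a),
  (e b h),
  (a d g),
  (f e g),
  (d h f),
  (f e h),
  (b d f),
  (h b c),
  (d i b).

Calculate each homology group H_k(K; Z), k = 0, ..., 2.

H_0 = Z,  H_1 = Z ⊕ Z/2,  H_2 = 0.

K has 9 vertices, 27 edges, 18 triangles.
rank ∂_0 = 0, rank ∂_1 = 8 ⇒ b_0 = 9 − 0 − 8 = 1; all invariant factors of ∂_1 are 1 so no torsion. So H_0 ≅ Z.
rank ∂_1 = 8, rank ∂_2 = 18 ⇒ b_1 = 27 − 8 − 18 = 1; ∂_2 has invariant factor(s) [2] giving torsion. So H_1 ≅ Z ⊕ Z/2.
rank ∂_2 = 18, rank ∂_3 = 0 ⇒ b_2 = 18 − 18 − 0 = 0. So H_2 ≅ 0.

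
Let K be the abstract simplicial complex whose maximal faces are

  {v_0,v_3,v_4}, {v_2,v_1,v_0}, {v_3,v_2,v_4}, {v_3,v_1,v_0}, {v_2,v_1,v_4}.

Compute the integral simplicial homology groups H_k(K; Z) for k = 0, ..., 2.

H_0 = Z,  H_1 = Z,  H_2 = 0.

Take the total order v_0 < v_1 < v_2 < v_3 < v_4 on the vertex set. Then K (dimension 2) consists of the simplices:

  0-simplices (5): [v_0], [v_1], [v_2], [v_3], [v_4]
  1-simplices (10): [v_0,v_1], [v_0,v_2], [v_0,v_3], [v_0,v_4], [v_1,v_2], [v_1,v_3], [v_1,v_4], [v_2,v_3], [v_2,v_4], [v_3,v_4]
  2-simplices (5): [v_0,v_1,v_2], [v_0,v_1,v_3], [v_0,v_3,v_4], [v_1,v_2,v_4], [v_2,v_3,v_4]

giving chain groups C_0 ≅ Z^5, C_1 ≅ Z^10, C_2 ≅ Z^5.

Boundary ∂_1: C_1 → C_0 sends each edge [p,q] (with p < q) to q − p. For instance
  ∂[v_3,v_4] = [v_4] − [v_3].
The 5×10 boundary matrix has rank 4 and Smith normal form diag(1,1,1,1).

The boundary map ∂_2: C_2 → C_1 sends each 2-simplex [p,q,r] to [q,r] − [p,r] + [p,q]. For instance
  ∂[v_1,v_2,v_4] = [v_2,v_4] − [v_1,v_4] + [v_1,v_2],
  ∂[v_0,v_1,v_3] = [v_1,v_3] − [v_0,v_3] + [v_0,v_1].
The resulting 10×5 matrix has rank 5, and its Smith normal form has invariant factors (1,1,1,1,1).

Now H_k = ker ∂_k / im ∂_{k+1}, so:

  H_0: rank C_0 − rank ∂_1 = 5 − 4 = 1, and the invariant factors of ∂_1 are all 1, so H_0 = Z.
  H_1: rank ker ∂_1 − rank ∂_2 = (10 − 4) − 5 = 1, and the invariant factors of ∂_2 are all 1, so H_1 = Z.
  H_2: rank ker ∂_2 − rank ∂_3 = (5 − 5) − 0 = 0, and there is no ∂_3, so H_2 = 0.

As a check, the Euler characteristic is 5 − 10 + 5 = 0, which agrees with 1 − 1 + 0 = 0.
(K is a triangulation of the Möbius band.)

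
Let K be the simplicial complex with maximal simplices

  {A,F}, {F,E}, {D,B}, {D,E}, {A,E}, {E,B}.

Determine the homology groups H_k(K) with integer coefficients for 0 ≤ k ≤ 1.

We work with the vertex ordering A < B < D < E < F. The simplices of K, each written with vertices in increasing order, are:

  0-simplices (5): A, B, D, E, F
  1-simplices (6): AE, AF, BD, BE, DE, EF

giving chain groups C_0 ≅ Z^5, C_1 ≅ Z^6.

The boundary map ∂_1: C_1 → C_0 maps an edge to its endpoints' difference, ∂[p,q] = q − p. For instance
  ∂AF = F − A.
As a 5×6 matrix over Z this has rank 4, with invariant factors (1,1,1,1).

From H_k ≅ ker(∂_k) / im(∂_{k+1}) we obtain:

  H_0: rank C_0 − rank ∂_1 = 5 − 4 = 1, and the invariant factors of ∂_1 are all 1, so H_0 = Z.
  H_1: rank ker ∂_1 − rank ∂_2 = (6 − 4) − 0 = 2, and there is no ∂_2, so H_1 = Z^2.

H_0 = Z,  H_1 = Z^2.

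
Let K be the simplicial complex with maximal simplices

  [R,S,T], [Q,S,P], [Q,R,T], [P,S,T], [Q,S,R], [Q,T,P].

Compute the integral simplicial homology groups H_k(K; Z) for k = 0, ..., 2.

Order the vertices as P < Q < R < S < T. Listing each simplex with vertices in this order, K has dimension 2 with simplices:

  0-simplices (5): P, Q, R, S, T
  1-simplices (9): PQ, PS, PT, QR, QS, QT, RS, RT, ST
  2-simplices (6): PQS, PQT, PST, QRS, QRT, RST

giving chain groups C_0 ≅ Z^5, C_1 ≅ Z^9, C_2 ≅ Z^6.

The boundary map ∂_1: C_1 → C_0 maps an edge to its endpoints' difference, ∂[p,q] = q − p.
As a 5×9 matrix over Z this has rank 4, with invariant factors (1,1,1,1).

The boundary map ∂_2: C_2 → C_1 sends each 2-simplex [p,q,r] to [q,r] − [p,r] + [p,q]. For instance
  ∂PST = ST − PT + PS,
  ∂RST = ST − RT + RS.
The resulting 9×6 matrix has rank 5, and its Smith normal form has invariant factors (1,1,1,1,1).

From H_k ≅ ker(∂_k) / im(∂_{k+1}) we obtain:

  H_0: rank C_0 − rank ∂_1 = 5 − 4 = 1, and the invariant factors of ∂_1 are all 1, so H_0 ≅ Z.
  H_1: rank ker ∂_1 − rank ∂_2 = (9 − 4) − 5 = 0, and the invariant factors of ∂_2 are all 1, so H_1 ≅ 0.
  H_2: rank ker ∂_2 − rank ∂_3 = (6 − 5) − 0 = 1, and there is no ∂_3, so H_2 ≅ Z.

(K is a triangulation of the 2-sphere S^2.)

H_0 ≅ Z,  H_1 = 0,  H_2 ≅ Z.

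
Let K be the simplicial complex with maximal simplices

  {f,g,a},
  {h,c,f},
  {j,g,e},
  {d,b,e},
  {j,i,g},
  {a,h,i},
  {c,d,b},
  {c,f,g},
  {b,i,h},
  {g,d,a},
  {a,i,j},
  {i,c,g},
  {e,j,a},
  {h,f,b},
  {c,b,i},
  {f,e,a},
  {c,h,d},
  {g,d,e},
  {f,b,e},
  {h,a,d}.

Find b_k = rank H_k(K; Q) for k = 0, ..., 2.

b_0 = 1, b_1 = 1, b_2 = 0.

Take the total order a < b < c < d < e < f < g < h < i < j on the vertex set. Then K (dimension 2) consists of the simplices:

  0-simplices (10): a, b, c, d, e, f, g, h, i, j
  1-simplices (30): ad, ae, af, ag, ah, ai, aj, bc, bd, be, bf, bh, bi, cd, cf, cg, ch, ci, de, dg, dh, ef, eg, ej, fg, fh, gi, gj, hi, ij
  2-simplices (20): adg, adh, aef, aej, afg, ahi, aij, bcd, bci, bde, bef, bfh, bhi, cdh, cfg, cfh, cgi, deg, egj, gij

so the chain groups are C_0 ≅ Z^10, C_1 ≅ Z^30, C_2 ≅ Z^20.

The boundary map ∂_1: C_1 → C_0 sends each edge [p,q] (with p < q) to q − p. For instance
  ∂ch = h − c.
The 10×30 boundary matrix has rank 9 and Smith normal form diag(1,1,1,1,1,1,1,1,1).

The boundary map ∂_2: C_2 → C_1 acts by ∂[p,q,r] = [q,r] − [p,r] + [p,q]. For instance
  ∂egj = gj − ej + eg,
  ∂bcd = cd − bd + bc.
The resulting 30×20 matrix has rank 20, and its Smith normal form has invariant factors (1,1,1,1,1,1,1,1,1,1,1,1,1,1,1,1,1,1,1,2).

Reading off H_k = ker ∂_k / im ∂_{k+1}:

  H_0: rank C_0 − rank ∂_1 = 10 − 9 = 1, and the invariant factors of ∂_1 are all 1, so H_0 = Z.
  H_1: rank ker ∂_1 − rank ∂_2 = (30 − 9) − 20 = 1, and ∂_2 has invariant factor 2 > 1, so H_1 = Z ⊕ Z/2.
  H_2: rank ker ∂_2 − rank ∂_3 = (20 − 20) − 0 = 0, and there is no ∂_3, so H_2 = 0.

Hence the Betti numbers are b_0 = 1, b_1 = 1, b_2 = 0.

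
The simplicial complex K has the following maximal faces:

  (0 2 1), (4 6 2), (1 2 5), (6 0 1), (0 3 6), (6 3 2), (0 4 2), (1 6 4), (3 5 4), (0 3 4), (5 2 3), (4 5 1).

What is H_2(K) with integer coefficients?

H_2 ≅ 0.

Fix the vertex order 0 < 1 < 2 < 3 < 4 < 5 < 6 and write every simplex with vertices in increasing order. Then dim K = 2 and the simplices of K are:

  0-simplices (7): [0], [1], [2], [3], [4], [5], [6]
  1-simplices (18): [0,1], [0,2], [0,3], [0,4], [0,6], [1,2], [1,4], [1,5], [1,6], [2,3], [2,4], [2,5], [2,6], [3,4], [3,5], [3,6], [4,5], [4,6]
  2-simplices (12): [0,1,2], [0,1,6], [0,2,4], [0,3,4], [0,3,6], [1,2,5], [1,4,5], [1,4,6], [2,3,5], [2,3,6], [2,4,6], [3,4,5]

so the chain groups are C_0 ≅ Z^7, C_1 ≅ Z^18, C_2 ≅ Z^12.

The boundary map ∂_1: C_1 → C_0 is given by ∂[p,q] = [q] − [p].
The 7×18 boundary matrix has rank 6 and Smith normal form diag(1,1,1,1,1,1).

The boundary map ∂_2: C_2 → C_1 acts by ∂[p,q,r] = [q,r] − [p,r] + [p,q]. For instance
  ∂[2,3,6] = [3,6] − [2,6] + [2,3],
  ∂[0,3,4] = [3,4] − [0,4] + [0,3].
The 18×12 boundary matrix has rank 12 and Smith normal form diag(1,1,1,1,1,1,1,1,1,1,1,2).

From H_k ≅ ker(∂_k) / im(∂_{k+1}) we obtain:

  H_2: rank ker ∂_2 − rank ∂_3 = (12 − 12) − 0 = 0, and there is no ∂_3, so H_2 = 0.

(K is a triangulation of the real projective plane RP^2.)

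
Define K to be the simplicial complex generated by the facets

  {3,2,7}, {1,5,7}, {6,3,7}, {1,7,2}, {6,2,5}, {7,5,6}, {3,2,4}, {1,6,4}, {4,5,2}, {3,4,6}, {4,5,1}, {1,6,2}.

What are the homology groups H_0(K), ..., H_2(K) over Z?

H_0 ≅ Z,  H_1 ≅ Z/2,  H_2 = 0.

Take the total order 1 < 2 < 3 < 4 < 5 < 6 < 7 on the vertex set. Then K (dimension 2) consists of the simplices:

  0-simplices (7): [1], [2], [3], [4], [5], [6], [7]
  1-simplices (18): [1,2], [1,4], [1,5], [1,6], [1,7], [2,3], [2,4], [2,5], [2,6], [2,7], [3,4], [3,6], [3,7], [4,5], [4,6], [5,6], [5,7], [6,7]
  2-simplices (12): [1,2,6], [1,2,7], [1,4,5], [1,4,6], [1,5,7], [2,3,4], [2,3,7], [2,4,5], [2,5,6], [3,4,6], [3,6,7], [5,6,7]

giving chain groups C_0 ≅ Z^7, C_1 ≅ Z^18, C_2 ≅ Z^12.

∂_1: C_1 → C_0 sends each edge [p,q] (with p < q) to q − p. For instance
  ∂[3,7] = [7] − [3].
The resulting 7×18 matrix has rank 6, and its Smith normal form has invariant factors (1,1,1,1,1,1).

∂_2: C_2 → C_1 sends each 2-simplex [p,q,r] to [q,r] − [p,r] + [p,q]. For instance
  ∂[1,4,6] = [4,6] − [1,6] + [1,4],
  ∂[2,3,7] = [3,7] − [2,7] + [2,3].
As a 18×12 matrix over Z this has rank 12, with invariant factors (1,1,1,1,1,1,1,1,1,1,1,2).

Computing H_k = (kernel of ∂_k) / (image of ∂_{k+1}):

  H_0: rank C_0 − rank ∂_1 = 7 − 6 = 1, and the invariant factors of ∂_1 are all 1, so H_0 ≅ Z.
  H_1: rank ker ∂_1 − rank ∂_2 = (18 − 6) − 12 = 0, and ∂_2 has invariant factor 2 > 1, so H_1 ≅ Z/2.
  H_2: rank ker ∂_2 − rank ∂_3 = (12 − 12) − 0 = 0, and there is no ∂_3, so H_2 ≅ 0.

(K is a triangulation of the real projective plane RP^2.)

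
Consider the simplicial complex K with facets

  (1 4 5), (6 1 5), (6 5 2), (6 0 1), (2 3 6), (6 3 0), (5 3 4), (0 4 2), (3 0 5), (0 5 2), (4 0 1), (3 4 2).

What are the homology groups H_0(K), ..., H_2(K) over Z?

We work with the vertex ordering 0 < 1 < 2 < 3 < 4 < 5 < 6. The simplices of K, each written with vertices in increasing order, are:

  0-simplices (7): [0], [1], [2], [3], [4], [5], [6]
  1-simplices (18): [0,1], [0,2], [0,3], [0,4], [0,5], [0,6], [1,4], [1,5], [1,6], [2,3], [2,4], [2,5], [2,6], [3,4], [3,5], [3,6], [4,5], [5,6]
  2-simplices (12): [0,1,4], [0,1,6], [0,2,4], [0,2,5], [0,3,5], [0,3,6], [1,4,5], [1,5,6], [2,3,4], [2,3,6], [2,5,6], [3,4,5]

so the chain groups are C_0 ≅ Z^7, C_1 ≅ Z^18, C_2 ≅ Z^12.

The boundary map ∂_1: C_1 → C_0 maps an edge to its endpoints' difference, ∂[p,q] = q − p.
As a 7×18 matrix over Z this has rank 6, with invariant factors (1,1,1,1,1,1).

Boundary ∂_2: C_2 → C_1 sends each 2-simplex [p,q,r] to [q,r] − [p,r] + [p,q]. For instance
  ∂[0,3,5] = [3,5] − [0,5] + [0,3],
  ∂[0,1,4] = [1,4] − [0,4] + [0,1].
As a 18×12 matrix over Z this has rank 12, with invariant factors (1,1,1,1,1,1,1,1,1,1,1,2).

Computing H_k = (kernel of ∂_k) / (image of ∂_{k+1}):

  H_0: rank C_0 − rank ∂_1 = 7 − 6 = 1, and the invariant factors of ∂_1 are all 1, so H_0 ≅ Z.
  H_1: rank ker ∂_1 − rank ∂_2 = (18 − 6) − 12 = 0, and ∂_2 has invariant factor 2 > 1, so H_1 ≅ Z/2.
  H_2: rank ker ∂_2 − rank ∂_3 = (12 − 12) − 0 = 0, and there is no ∂_3, so H_2 ≅ 0.

H_0 = Z,  H_1 = Z/2,  H_2 = 0.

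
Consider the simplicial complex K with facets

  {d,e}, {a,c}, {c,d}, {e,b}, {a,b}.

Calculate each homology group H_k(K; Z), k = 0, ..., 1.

H_0 = Z,  H_1 = Z.

K has 5 vertices, 5 edges.
rank ∂_0 = 0, rank ∂_1 = 4 ⇒ b_0 = 5 − 0 − 4 = 1; all invariant factors of ∂_1 are 1 so no torsion. So H_0 = Z.
rank ∂_1 = 4, rank ∂_2 = 0 ⇒ b_1 = 5 − 4 − 0 = 1. So H_1 = Z.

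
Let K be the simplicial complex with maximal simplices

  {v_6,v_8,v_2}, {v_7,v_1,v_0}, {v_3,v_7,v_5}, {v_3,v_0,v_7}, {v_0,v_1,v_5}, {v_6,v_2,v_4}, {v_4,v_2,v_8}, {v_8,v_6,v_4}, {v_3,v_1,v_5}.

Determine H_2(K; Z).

H_2 ≅ Z.

Fix the vertex order v_0 < v_1 < v_2 < v_3 < v_4 < v_5 < v_6 < v_7 < v_8 and write every simplex with vertices in increasing order. Then dim K = 2 and the simplices of K are:

  0-simplices (9): [v_0], [v_1], [v_2], [v_3], [v_4], [v_5], [v_6], [v_7], [v_8]
  1-simplices (16): (16 of them)
  2-simplices (9): [v_0,v_1,v_5], [v_0,v_1,v_7], [v_0,v_3,v_7], [v_1,v_3,v_5], [v_2,v_4,v_6], [v_2,v_4,v_8], [v_2,v_6,v_8], [v_3,v_5,v_7], [v_4,v_6,v_8]

Hence C_0 ≅ Z^9, C_1 ≅ Z^16, C_2 ≅ Z^9.

The boundary map ∂_1: C_1 → C_0 is given by ∂[p,q] = [q] − [p]. For instance
  ∂[v_6,v_8] = [v_8] − [v_6].
This gives a 9×16 integer matrix of rank 7; reducing to Smith normal form yields diagonal entries (1,1,1,1,1,1,1).

Boundary ∂_2: C_2 → C_1 acts by ∂[p,q,r] = [q,r] − [p,r] + [p,q]. For instance
  ∂[v_0,v_3,v_7] = [v_3,v_7] − [v_0,v_7] + [v_0,v_3],
  ∂[v_3,v_5,v_7] = [v_5,v_7] − [v_3,v_7] + [v_3,v_5].
The resulting 16×9 matrix has rank 8, and its Smith normal form has invariant factors (1,1,1,1,1,1,1,1).

Reading off H_k = ker ∂_k / im ∂_{k+1}:

  H_2: rank ker ∂_2 − rank ∂_3 = (9 − 8) − 0 = 1, and there is no ∂_3, so H_2 ≅ Z.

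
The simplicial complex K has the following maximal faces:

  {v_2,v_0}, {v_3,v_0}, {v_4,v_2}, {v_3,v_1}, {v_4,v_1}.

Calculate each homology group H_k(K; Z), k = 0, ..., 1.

Order the vertices as v_0 < v_1 < v_2 < v_3 < v_4. Listing each simplex with vertices in this order, K has dimension 1 with simplices:

  0-simplices (5): [v_0], [v_1], [v_2], [v_3], [v_4]
  1-simplices (5): [v_0,v_2], [v_0,v_3], [v_1,v_3], [v_1,v_4], [v_2,v_4]

giving chain groups C_0 ≅ Z^5, C_1 ≅ Z^5.

∂_1: C_1 → C_0 is given by ∂[p,q] = [q] − [p].
This gives a 5×5 integer matrix of rank 4; reducing to Smith normal form yields diagonal entries (1,1,1,1).

Reading off H_k = ker ∂_k / im ∂_{k+1}:

  H_0: rank C_0 − rank ∂_1 = 5 − 4 = 1, and the invariant factors of ∂_1 are all 1, so H_0 ≅ Z.
  H_1: rank ker ∂_1 − rank ∂_2 = (5 − 4) − 0 = 1, and there is no ∂_2, so H_1 ≅ Z.

H_0 = Z,  H_1 = Z.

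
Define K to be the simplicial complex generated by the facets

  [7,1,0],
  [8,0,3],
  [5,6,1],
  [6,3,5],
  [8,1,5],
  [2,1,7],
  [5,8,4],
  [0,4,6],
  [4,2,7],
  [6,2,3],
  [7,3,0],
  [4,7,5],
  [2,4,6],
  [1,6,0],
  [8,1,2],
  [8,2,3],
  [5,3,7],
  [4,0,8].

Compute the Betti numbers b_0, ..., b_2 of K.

K has 9 vertices, 27 edges, 18 triangles.
rank ∂_0 = 0, rank ∂_1 = 8 ⇒ b_0 = 9 − 0 − 8 = 1; all invariant factors of ∂_1 are 1 so no torsion. So H_0 = Z.
rank ∂_1 = 8, rank ∂_2 = 17 ⇒ b_1 = 27 − 8 − 17 = 2; all invariant factors of ∂_2 are 1 so no torsion. So H_1 = Z^2.
rank ∂_2 = 17, rank ∂_3 = 0 ⇒ b_2 = 18 − 17 − 0 = 1. So H_2 = Z.

b_0 = 1, b_1 = 2, b_2 = 1.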